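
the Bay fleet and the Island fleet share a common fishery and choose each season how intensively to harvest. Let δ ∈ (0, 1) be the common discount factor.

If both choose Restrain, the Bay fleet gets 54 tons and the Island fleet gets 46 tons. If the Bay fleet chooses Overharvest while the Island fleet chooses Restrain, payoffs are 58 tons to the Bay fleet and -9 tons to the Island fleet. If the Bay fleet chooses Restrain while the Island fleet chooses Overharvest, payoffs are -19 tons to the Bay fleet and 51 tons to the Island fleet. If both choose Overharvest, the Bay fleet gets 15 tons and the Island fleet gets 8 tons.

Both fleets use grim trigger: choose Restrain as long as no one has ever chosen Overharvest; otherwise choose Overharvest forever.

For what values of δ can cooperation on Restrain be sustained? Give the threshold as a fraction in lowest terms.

the Bay fleet's threshold: (58−54)/(58−15) = 4/43.
the Island fleet's threshold: (51−46)/(51−8) = 5/43.
4/43 < 5/43, so the Island fleet binds and δ* = 5/43.

5/43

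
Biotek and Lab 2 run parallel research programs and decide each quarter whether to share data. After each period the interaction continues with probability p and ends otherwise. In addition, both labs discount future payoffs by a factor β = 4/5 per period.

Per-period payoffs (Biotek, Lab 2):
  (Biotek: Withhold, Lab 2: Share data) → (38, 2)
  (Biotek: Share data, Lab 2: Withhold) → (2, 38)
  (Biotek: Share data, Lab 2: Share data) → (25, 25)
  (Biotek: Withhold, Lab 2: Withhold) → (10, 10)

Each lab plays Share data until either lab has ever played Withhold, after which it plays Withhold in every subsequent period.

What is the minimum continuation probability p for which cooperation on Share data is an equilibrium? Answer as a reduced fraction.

Expected continuation weight on next period's payoff is β·p = 4/5·p, which plays the role of the discount factor.
Cooperation requires 4/5·p ≥ (38−25)/(38−10) = 13/28, hence p ≥ 65/112.

65/112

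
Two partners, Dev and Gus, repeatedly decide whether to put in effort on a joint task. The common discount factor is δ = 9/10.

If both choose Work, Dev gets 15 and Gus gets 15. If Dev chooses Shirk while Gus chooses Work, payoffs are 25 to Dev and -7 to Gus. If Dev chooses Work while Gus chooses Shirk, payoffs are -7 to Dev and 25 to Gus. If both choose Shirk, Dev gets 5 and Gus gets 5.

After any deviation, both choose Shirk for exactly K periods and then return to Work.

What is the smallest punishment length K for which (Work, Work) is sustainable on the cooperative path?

2

No profitable deviation requires (15−5)(δ+…+δ^K) ≥ 25−15, i.e. δ+…+δ^K ≥ 1 ≈ 1.0000.
With δ = 9/10, the partial sums are K=1: 0.9000, K=2: 1.7100.
K = 2 is the first length at which the sum reaches 1.0000.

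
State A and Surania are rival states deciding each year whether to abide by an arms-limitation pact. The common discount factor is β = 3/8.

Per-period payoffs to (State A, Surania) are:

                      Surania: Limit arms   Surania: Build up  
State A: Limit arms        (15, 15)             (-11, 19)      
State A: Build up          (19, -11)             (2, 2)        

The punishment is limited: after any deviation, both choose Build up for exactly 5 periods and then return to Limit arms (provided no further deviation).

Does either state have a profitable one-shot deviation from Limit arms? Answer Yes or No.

A one-shot deviation gives 19 now, then 2 for 5 periods, then back to 15.
Gain from deviating: (19−15) today; loss: (15−2) in each of the next 5 periods.
No-deviation condition: (15−2)(β+…+β^5) ≥ 19−15, i.e. β+…+β^5 ≥ 4/13.
At β = 3/8: β+…+β^5 = 0.5956 ≥ 0.3077.
So cooperation is sustainable.

No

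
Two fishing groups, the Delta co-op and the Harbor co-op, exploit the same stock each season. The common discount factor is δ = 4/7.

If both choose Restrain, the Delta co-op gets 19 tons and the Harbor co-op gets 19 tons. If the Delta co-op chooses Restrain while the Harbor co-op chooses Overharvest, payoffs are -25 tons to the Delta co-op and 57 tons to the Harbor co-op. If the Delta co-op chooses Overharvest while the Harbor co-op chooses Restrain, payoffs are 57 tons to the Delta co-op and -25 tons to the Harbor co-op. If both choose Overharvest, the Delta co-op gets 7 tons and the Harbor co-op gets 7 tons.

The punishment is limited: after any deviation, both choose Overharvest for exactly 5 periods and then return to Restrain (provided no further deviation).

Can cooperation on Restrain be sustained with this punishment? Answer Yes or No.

No

A one-shot deviation gives 57 now, then 7 for 5 periods, then back to 19.
Gain from deviating: (57−19) today; loss: (19−7) in each of the next 5 periods.
No-deviation condition: (19−7)(δ+…+δ^5) ≥ 57−19, i.e. δ+…+δ^5 ≥ 19/6.
At δ = 4/7: δ+…+δ^5 = 1.2521 < 3.1667.
So cooperation is not sustainable.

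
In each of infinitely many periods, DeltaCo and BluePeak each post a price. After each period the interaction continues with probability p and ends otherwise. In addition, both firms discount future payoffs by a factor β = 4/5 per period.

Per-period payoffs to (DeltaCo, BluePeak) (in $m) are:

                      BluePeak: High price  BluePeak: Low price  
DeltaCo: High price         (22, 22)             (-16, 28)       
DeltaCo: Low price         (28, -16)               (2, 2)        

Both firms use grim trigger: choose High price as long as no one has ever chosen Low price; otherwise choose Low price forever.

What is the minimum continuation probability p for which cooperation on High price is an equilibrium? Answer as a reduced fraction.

With continuation probability p and discount β, the effective per-period discount factor is βp.
Grim-trigger IC: βp ≥ (28−22)/(28−2) = 3/13.
So p ≥ (3/13)/(4/5) = 15/52.

15/52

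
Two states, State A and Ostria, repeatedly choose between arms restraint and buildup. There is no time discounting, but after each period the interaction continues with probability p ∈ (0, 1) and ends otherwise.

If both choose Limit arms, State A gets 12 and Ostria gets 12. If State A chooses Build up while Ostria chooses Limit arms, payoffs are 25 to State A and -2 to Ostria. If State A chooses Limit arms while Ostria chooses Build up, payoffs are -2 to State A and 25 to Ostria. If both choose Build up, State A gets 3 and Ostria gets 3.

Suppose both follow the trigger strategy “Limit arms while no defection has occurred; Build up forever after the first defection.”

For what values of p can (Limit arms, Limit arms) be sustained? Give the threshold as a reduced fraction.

13/22

With no time discounting, the continuation probability p plays the role of the discount factor.
Grim-trigger IC: 12/(1−p) ≥ 25 + 3p/(1−p) ⇒ p ≥ (25−12)/(25−3) = 13/22.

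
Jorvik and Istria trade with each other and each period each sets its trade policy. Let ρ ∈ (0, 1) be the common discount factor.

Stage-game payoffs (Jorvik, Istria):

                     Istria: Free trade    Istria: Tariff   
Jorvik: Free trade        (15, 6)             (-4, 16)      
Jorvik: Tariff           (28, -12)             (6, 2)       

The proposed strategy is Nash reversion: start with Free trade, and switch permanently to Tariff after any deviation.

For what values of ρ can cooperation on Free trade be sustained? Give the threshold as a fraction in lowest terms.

5/7

For Jorvik: deviation gain 28−15 = 13, per-period punishment loss 15−6 = 9. IC gives ρ ≥ 13/22.
For Istria: gain 10, loss 4 per period, so ρ ≥ 10/14 = 5/7.
The tighter constraint is Istria's, so cooperation needs ρ ≥ 5/7.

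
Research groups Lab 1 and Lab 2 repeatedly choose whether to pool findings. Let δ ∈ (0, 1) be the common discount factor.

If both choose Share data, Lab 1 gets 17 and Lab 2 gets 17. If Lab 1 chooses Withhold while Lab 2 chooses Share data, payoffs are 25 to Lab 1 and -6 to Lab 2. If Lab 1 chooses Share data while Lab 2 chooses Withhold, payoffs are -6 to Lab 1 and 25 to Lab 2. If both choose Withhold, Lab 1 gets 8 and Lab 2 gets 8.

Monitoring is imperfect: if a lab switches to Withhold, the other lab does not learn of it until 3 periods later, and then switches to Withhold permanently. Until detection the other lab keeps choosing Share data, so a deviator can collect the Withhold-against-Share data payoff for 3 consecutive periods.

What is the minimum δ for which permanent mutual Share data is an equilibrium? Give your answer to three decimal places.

0.778

A deviator earns 25 for 3 periods, then 8 forever; cooperating earns 17 forever. Multiplying the IC by (1−δ):
17 ≥ 25(1−δ^3) + 8δ^3, so 17·δ^3 ≥ 8 and δ^3 ≥ 8/17.
δ ≥ (8/17)^(1/3) ≈ 0.778.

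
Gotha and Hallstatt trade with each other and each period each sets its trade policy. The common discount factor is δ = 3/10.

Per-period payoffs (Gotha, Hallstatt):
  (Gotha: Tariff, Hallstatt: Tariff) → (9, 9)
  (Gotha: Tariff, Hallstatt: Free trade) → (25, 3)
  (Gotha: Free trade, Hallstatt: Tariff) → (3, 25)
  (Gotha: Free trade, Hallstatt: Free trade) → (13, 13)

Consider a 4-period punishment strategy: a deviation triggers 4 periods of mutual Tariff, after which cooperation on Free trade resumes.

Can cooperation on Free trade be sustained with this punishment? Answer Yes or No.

A one-shot deviation gives 25 now, then 9 for 4 periods, then back to 13.
Gain from deviating: (25−13) today; loss: (13−9) in each of the next 4 periods.
No-deviation condition: (13−9)(δ+…+δ^4) ≥ 25−13, i.e. δ+…+δ^4 ≥ 3.
At δ = 3/10: δ+…+δ^4 = 0.4251 < 3.0000.
So cooperation is not sustainable.

No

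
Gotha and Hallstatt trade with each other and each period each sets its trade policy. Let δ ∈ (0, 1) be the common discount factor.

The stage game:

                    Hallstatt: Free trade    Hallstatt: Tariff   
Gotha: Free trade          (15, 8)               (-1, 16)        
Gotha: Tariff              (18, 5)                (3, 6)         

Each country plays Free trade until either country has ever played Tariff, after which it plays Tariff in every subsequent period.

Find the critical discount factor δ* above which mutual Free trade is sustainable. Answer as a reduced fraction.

For Gotha: deviation gain 18−15 = 3, per-period punishment loss 15−3 = 12. IC gives δ ≥ 3/15 = 1/5.
For Hallstatt: gain 8, loss 2 per period, so δ ≥ 8/10 = 4/5.
The tighter constraint is Hallstatt's, so cooperation needs δ ≥ 4/5.

4/5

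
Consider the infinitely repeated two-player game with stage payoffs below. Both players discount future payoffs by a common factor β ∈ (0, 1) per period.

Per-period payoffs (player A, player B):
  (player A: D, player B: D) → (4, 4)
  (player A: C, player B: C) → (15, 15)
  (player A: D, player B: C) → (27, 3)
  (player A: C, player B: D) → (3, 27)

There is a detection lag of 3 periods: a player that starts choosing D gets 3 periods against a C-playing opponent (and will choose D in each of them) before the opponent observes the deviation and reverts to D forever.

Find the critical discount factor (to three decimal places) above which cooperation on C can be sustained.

Deviating for the 3 undetected periods gains 27−15 = 12 per period over cooperation, then loses 15−4 = 11 per period forever once punishment starts.
Gain: 12(1 + β + … + β^2); loss: 11·β^3/(1−β).
No profitable deviation ⇔ 12(1−β^3) ≤ 11·β^3, i.e. β^3 ≥ 12/(12+11) = 12/23.
Hence β ≥ (12/23)^(1/3) ≈ 0.805.

0.805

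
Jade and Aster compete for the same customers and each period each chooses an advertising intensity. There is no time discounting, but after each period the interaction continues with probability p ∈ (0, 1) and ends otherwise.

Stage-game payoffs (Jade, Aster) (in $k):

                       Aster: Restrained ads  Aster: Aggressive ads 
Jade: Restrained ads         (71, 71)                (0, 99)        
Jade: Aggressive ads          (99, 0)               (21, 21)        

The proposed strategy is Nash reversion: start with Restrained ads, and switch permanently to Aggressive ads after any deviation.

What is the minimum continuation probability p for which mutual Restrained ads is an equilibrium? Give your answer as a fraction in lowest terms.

Expected cooperation value is 71 + p·71 + p²·71 + … = 71/(1−p); deviation gives 99 + p·21/(1−p).
71 ≥ 99(1−p) + 21p ⇒ 78p ≥ 28 ⇒ p ≥ 28/78 = 14/39.

14/39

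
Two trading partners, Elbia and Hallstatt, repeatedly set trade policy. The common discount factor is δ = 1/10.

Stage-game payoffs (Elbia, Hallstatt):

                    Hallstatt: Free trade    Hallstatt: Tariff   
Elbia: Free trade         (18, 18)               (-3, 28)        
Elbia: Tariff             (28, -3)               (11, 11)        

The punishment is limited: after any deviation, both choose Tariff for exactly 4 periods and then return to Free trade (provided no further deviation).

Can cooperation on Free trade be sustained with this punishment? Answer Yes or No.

No

A one-shot deviation gives 28 now, then 11 for 4 periods, then back to 18.
Gain from deviating: (28−18) today; loss: (18−11) in each of the next 4 periods.
No-deviation condition: (18−11)(δ+…+δ^4) ≥ 28−18, i.e. δ+…+δ^4 ≥ 10/7.
At δ = 1/10: δ+…+δ^4 = 0.1111 < 1.4286.
So cooperation is not sustainable.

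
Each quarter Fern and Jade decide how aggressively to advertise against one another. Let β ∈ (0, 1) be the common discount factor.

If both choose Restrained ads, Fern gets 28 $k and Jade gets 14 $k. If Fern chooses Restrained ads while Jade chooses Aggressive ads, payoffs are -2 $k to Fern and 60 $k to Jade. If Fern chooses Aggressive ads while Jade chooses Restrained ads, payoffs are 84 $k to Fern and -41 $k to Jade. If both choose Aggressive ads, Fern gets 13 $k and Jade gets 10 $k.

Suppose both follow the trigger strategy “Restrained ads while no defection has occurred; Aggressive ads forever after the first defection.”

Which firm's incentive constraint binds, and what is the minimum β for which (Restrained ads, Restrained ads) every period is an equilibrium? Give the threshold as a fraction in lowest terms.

For Fern: deviation gain 84−28 = 56, per-period punishment loss 28−13 = 15. IC gives β ≥ 56/71.
For Jade: gain 46, loss 4 per period, so β ≥ 46/50 = 23/25.
The tighter constraint is Jade's, so cooperation needs β ≥ 23/25.

Jade; β ≥ 23/25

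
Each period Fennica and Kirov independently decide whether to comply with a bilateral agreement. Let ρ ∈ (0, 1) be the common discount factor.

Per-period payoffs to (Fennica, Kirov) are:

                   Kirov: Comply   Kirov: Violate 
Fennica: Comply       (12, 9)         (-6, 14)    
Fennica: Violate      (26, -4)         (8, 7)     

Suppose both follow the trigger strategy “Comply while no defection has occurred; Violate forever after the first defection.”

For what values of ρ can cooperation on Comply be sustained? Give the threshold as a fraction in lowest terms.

Fennica's threshold: (26−12)/(26−8) = 7/9.
Kirov's threshold: (14−9)/(14−7) = 5/7.
7/9 > 5/7, so Fennica binds and ρ* = 7/9.

7/9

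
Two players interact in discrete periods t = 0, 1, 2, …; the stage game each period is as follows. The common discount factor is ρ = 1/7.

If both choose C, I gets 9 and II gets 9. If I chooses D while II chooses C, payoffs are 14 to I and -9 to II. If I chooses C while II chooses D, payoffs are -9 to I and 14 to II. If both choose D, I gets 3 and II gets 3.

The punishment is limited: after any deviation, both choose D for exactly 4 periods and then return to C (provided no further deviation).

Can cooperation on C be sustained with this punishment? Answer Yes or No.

A one-shot deviation gives 14 now, then 3 for 4 periods, then back to 9.
Gain from deviating: (14−9) today; loss: (9−3) in each of the next 4 periods.
No-deviation condition: (9−3)(ρ+…+ρ^4) ≥ 14−9, i.e. ρ+…+ρ^4 ≥ 5/6.
At ρ = 1/7: ρ+…+ρ^4 = 0.1666 < 0.8333.
So cooperation is not sustainable.

No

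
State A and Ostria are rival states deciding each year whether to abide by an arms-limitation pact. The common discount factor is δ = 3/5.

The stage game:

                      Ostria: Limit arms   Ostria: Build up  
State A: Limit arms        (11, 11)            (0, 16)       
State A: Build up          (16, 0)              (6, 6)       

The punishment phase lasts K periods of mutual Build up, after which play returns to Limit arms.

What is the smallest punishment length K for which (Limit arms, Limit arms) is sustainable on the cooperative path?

IC: δ(1−δ^K)/(1−δ) ≥ (16−11)/(11−6) = 1.
With δ = 3/5: need 1 − δ^K ≥ 1·(1−3/5)/(3/5), i.e. δ^K ≤ 0.3333.
Since (3/5)^2 = 0.3600 and (3/5)^3 = 0.2160, the smallest such K is 3.

3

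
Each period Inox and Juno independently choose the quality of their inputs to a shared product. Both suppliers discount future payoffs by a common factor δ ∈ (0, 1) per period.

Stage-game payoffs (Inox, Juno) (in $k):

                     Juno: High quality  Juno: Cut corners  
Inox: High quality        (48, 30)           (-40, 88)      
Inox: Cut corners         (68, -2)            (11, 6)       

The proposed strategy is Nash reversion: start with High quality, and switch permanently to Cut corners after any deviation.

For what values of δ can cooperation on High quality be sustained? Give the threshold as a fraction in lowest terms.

Inox's threshold: (68−48)/(68−11) = 20/57.
Juno's threshold: (88−30)/(88−6) = 29/41.
20/57 < 29/41, so Juno binds and δ* = 29/41.

29/41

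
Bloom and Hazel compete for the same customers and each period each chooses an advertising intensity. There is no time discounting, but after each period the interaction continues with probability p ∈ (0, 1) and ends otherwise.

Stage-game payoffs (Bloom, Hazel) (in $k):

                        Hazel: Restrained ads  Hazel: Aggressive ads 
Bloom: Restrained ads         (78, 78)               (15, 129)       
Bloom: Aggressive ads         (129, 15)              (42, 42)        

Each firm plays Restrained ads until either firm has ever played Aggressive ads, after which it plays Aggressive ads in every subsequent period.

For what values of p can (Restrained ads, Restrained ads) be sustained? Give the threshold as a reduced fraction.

17/29

With no time discounting, the continuation probability p plays the role of the discount factor.
Grim-trigger IC: 78/(1−p) ≥ 129 + 42p/(1−p) ⇒ p ≥ (129−78)/(129−42) = 17/29.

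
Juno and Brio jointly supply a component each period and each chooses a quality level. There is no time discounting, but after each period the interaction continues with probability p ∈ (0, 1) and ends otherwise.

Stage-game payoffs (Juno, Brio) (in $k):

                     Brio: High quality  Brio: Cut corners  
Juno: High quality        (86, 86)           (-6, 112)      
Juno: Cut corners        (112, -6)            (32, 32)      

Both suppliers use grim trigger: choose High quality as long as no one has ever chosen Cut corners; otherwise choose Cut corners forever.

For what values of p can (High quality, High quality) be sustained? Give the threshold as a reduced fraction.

13/40

With no time discounting, the continuation probability p plays the role of the discount factor.
Grim-trigger IC: 86/(1−p) ≥ 112 + 32p/(1−p) ⇒ p ≥ (112−86)/(112−32) = 13/40.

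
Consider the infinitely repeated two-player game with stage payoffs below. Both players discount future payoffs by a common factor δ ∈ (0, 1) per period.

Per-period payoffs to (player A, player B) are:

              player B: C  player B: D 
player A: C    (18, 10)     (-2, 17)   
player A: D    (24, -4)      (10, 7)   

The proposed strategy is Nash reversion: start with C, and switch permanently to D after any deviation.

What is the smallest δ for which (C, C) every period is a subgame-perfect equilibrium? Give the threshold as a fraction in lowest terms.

For player A: deviation gain 24−18 = 6, per-period punishment loss 18−10 = 8. IC gives δ ≥ 6/14 = 3/7.
For player B: gain 7, loss 3 per period, so δ ≥ 7/10.
The tighter constraint is player B's, so cooperation needs δ ≥ 7/10.

7/10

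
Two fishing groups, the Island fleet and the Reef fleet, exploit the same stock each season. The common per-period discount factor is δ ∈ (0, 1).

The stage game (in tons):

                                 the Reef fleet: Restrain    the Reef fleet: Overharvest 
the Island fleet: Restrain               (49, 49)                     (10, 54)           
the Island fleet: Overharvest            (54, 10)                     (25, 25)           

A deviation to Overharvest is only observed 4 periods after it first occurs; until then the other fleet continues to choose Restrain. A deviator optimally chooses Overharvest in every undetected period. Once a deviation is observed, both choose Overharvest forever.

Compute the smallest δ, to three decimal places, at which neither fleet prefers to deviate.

0.644

The best deviation is to choose Overharvest for all 4 undetected periods, earning 54 each, then 25 forever once detected.
Deviation value: 54(1−δ^4)/(1−δ) + 25δ^4/(1−δ); cooperation value: 49/(1−δ).
IC: 49 ≥ 54(1−δ^4) + 25δ^4 = 54 − 29δ^4.
So δ^4 ≥ 5/29, giving δ ≥ (5/29)^(1/4) ≈ 0.644.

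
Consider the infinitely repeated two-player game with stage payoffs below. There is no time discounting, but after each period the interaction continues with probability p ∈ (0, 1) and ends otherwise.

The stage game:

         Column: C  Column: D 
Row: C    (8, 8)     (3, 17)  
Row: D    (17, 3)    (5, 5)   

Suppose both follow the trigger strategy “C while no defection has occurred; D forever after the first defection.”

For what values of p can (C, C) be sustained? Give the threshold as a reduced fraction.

With no time discounting, the continuation probability p plays the role of the discount factor.
Grim-trigger IC: 8/(1−p) ≥ 17 + 5p/(1−p) ⇒ p ≥ (17−8)/(17−5) = 3/4.

3/4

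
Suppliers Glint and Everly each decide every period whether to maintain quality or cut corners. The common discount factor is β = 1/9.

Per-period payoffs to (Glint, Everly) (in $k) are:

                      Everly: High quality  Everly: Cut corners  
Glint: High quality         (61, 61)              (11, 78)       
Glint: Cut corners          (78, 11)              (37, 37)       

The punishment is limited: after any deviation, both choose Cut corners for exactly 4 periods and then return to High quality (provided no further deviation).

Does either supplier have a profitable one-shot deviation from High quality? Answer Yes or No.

A one-shot deviation gives 78 now, then 37 for 4 periods, then back to 61.
Gain from deviating: (78−61) today; loss: (61−37) in each of the next 4 periods.
No-deviation condition: (61−37)(β+…+β^4) ≥ 78−61, i.e. β+…+β^4 ≥ 17/24.
At β = 1/9: β+…+β^4 = 0.1250 < 0.7083.
So cooperation is not sustainable.

Yes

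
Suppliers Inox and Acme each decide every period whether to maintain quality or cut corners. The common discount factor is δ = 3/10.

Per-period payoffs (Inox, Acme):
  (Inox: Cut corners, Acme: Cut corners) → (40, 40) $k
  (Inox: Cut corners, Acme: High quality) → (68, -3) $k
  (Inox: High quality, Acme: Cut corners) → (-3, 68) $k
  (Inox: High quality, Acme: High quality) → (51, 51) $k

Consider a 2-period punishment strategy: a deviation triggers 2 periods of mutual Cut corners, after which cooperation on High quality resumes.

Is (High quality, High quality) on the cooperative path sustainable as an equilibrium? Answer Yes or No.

Comparing payoff streams over the 3 periods until play realigns: cooperate → 51(1+δ+…+δ^2); deviate → 68 + 40(δ+…+δ^2).
Cooperation is sustained iff (51−40)(δ+…+δ^2) ≥ 68−51.
δ+…+δ^2 = 3/10·(1−(3/10)^2)/(1−3/10) = 0.3900, and (68−51)/(51−40) = 1.5455.
0.3900 < 1.5455, so cooperation is not sustainable.

No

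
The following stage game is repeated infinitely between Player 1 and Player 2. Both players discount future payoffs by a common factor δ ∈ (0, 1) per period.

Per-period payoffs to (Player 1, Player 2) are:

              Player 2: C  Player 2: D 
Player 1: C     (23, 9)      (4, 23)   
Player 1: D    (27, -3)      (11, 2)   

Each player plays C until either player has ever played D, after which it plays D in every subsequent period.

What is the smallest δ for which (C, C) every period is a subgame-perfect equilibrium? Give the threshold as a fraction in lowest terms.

2/3

Player 1: cooperation gives 23 each period; deviation gives 27 once then 11 forever.
  23/(1−δ) ≥ 27 + 11δ/(1−δ) ⇒ δ ≥ 4/16 = 1/4.
Player 2: cooperation gives 9 each period; deviation gives 23 once then 2 forever.
  δ ≥ 14/21 = 2/3.
Both must hold, so the binding constraint is Player 2's: δ ≥ 2/3.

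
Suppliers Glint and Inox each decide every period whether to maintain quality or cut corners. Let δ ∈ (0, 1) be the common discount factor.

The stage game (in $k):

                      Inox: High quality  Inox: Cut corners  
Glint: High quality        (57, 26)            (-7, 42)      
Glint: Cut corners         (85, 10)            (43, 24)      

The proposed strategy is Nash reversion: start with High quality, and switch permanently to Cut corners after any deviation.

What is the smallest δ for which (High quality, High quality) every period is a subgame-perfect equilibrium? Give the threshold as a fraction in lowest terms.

8/9

For Glint: deviation gain 85−57 = 28, per-period punishment loss 57−43 = 14. IC gives δ ≥ 28/42 = 2/3.
For Inox: gain 16, loss 2 per period, so δ ≥ 16/18 = 8/9.
The tighter constraint is Inox's, so cooperation needs δ ≥ 8/9.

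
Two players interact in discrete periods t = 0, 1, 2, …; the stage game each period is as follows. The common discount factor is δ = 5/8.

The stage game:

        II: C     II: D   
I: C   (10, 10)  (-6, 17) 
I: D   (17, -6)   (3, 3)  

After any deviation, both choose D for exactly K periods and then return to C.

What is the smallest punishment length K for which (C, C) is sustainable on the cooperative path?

No profitable deviation requires (10−3)(δ+…+δ^K) ≥ 17−10, i.e. δ+…+δ^K ≥ 1 ≈ 1.0000.
With δ = 5/8, the partial sums are K=1: 0.6250, K=2: 1.0156.
K = 2 is the first length at which the sum reaches 1.0000.

2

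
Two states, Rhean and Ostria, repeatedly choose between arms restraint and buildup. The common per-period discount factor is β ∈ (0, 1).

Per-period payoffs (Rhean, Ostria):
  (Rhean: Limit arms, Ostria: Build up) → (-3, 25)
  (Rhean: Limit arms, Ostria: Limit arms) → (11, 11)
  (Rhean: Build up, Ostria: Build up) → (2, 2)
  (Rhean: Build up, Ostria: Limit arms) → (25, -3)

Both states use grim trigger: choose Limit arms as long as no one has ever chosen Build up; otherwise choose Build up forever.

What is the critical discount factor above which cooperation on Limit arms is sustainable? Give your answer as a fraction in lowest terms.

11/(1−β) ≥ 25 + 2β/(1−β)
11 ≥ 25 − 23β
β ≥ 14/23.

14/23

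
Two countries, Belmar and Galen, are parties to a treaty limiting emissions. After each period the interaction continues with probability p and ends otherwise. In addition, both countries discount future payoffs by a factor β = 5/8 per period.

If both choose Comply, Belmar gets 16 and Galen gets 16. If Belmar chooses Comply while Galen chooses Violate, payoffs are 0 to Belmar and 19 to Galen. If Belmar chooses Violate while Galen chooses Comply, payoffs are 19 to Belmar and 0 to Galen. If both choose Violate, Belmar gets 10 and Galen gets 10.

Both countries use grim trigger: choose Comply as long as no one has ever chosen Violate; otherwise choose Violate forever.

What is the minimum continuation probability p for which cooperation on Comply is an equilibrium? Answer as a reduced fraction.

Expected continuation weight on next period's payoff is β·p = 5/8·p, which plays the role of the discount factor.
Cooperation requires 5/8·p ≥ (19−16)/(19−10) = 1/3, hence p ≥ 8/15.

8/15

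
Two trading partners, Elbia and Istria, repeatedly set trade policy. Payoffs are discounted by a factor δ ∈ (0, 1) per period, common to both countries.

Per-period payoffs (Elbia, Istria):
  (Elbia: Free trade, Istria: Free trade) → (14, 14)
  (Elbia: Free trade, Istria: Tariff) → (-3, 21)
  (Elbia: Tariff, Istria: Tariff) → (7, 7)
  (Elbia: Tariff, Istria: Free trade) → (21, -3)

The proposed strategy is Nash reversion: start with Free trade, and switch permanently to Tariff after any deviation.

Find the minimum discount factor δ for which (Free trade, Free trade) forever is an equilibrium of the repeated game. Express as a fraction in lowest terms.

Under grim trigger the critical discount factor is (T−C)/(T−P) with T = 21, C = 14, P = 7.
δ* = (21−14)/(21−7) = 7/14 = 1/2.

1/2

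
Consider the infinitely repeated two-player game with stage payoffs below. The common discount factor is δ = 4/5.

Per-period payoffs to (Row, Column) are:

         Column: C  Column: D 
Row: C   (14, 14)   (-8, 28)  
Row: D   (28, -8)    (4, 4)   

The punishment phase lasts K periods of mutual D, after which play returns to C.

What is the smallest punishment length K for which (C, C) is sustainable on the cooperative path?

2

No profitable deviation requires (14−4)(δ+…+δ^K) ≥ 28−14, i.e. δ+…+δ^K ≥ 7/5 ≈ 1.4000.
With δ = 4/5, the partial sums are K=1: 0.8000, K=2: 1.4400.
K = 2 is the first length at which the sum reaches 1.4000.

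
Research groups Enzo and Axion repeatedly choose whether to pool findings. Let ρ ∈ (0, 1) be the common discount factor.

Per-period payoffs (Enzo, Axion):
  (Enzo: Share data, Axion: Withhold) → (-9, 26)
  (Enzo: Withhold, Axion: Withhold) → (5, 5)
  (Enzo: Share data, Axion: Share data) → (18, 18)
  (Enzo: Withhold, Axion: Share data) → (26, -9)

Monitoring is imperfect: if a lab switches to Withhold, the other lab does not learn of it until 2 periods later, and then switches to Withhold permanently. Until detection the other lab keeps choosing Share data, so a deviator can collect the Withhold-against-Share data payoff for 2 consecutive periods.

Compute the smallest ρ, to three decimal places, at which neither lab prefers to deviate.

0.617

Deviating for the 2 undetected periods gains 26−18 = 8 per period over cooperation, then loses 18−5 = 13 per period forever once punishment starts.
Gain: 8(1 + ρ + … + ρ^1); loss: 13·ρ^2/(1−ρ).
No profitable deviation ⇔ 8(1−ρ^2) ≤ 13·ρ^2, i.e. ρ^2 ≥ 8/(8+13) = 8/21.
Hence ρ ≥ (8/21)^(1/2) ≈ 0.617.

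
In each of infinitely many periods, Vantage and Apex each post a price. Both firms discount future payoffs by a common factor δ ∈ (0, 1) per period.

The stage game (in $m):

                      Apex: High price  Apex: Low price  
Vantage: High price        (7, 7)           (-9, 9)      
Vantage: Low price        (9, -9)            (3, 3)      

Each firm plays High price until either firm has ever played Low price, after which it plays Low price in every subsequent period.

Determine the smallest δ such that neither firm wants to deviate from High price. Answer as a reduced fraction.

One-period gain from deviating is 9 − 7 = 2. The loss is 7 − 3 = 4 in every subsequent period, with present value 4·δ/(1−δ).
Deviation is unprofitable when 4·δ/(1−δ) ≥ 2, i.e. δ/(1−δ) ≥ 1/2.
Equivalently δ ≥ 2/(2+4) = 1/3.

1/3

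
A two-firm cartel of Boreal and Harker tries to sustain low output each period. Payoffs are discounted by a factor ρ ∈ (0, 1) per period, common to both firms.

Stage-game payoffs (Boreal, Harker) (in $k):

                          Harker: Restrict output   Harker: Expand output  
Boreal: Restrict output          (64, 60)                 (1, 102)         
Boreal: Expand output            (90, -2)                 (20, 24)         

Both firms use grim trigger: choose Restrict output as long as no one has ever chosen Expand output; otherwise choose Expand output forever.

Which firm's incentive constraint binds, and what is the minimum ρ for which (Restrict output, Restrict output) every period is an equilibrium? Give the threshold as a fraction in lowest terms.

Harker; ρ ≥ 7/13

Boreal: cooperation gives 64 each period; deviation gives 90 once then 20 forever.
  64/(1−ρ) ≥ 90 + 20ρ/(1−ρ) ⇒ ρ ≥ 26/70 = 13/35.
Harker: cooperation gives 60 each period; deviation gives 102 once then 24 forever.
  ρ ≥ 42/78 = 7/13.
Both must hold, so the binding constraint is Harker's: ρ ≥ 7/13.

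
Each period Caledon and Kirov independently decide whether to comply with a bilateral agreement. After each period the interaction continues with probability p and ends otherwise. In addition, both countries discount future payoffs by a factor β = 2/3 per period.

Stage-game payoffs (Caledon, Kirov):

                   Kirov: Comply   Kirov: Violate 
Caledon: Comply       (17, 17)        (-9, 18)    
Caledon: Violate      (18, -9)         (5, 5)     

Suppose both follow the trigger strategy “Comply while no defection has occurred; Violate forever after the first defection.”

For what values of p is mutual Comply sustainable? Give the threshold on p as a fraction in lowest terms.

3/26

With continuation probability p and discount β, the effective per-period discount factor is βp.
Grim-trigger IC: βp ≥ (18−17)/(18−5) = 1/13.
So p ≥ (1/13)/(2/3) = 3/26.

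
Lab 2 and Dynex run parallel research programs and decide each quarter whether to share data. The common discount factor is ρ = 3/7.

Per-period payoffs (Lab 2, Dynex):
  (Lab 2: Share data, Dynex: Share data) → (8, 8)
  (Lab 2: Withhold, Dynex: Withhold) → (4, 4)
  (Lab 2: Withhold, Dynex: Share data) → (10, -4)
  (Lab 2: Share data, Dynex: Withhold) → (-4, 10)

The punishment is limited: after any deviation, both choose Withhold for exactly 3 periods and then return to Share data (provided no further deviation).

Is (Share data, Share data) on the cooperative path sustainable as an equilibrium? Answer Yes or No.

A one-shot deviation gives 10 now, then 4 for 3 periods, then back to 8.
Gain from deviating: (10−8) today; loss: (8−4) in each of the next 3 periods.
No-deviation condition: (8−4)(ρ+…+ρ^3) ≥ 10−8, i.e. ρ+…+ρ^3 ≥ 1/2.
At ρ = 3/7: ρ+…+ρ^3 = 0.6910 ≥ 0.5000.
So cooperation is sustainable.

Yes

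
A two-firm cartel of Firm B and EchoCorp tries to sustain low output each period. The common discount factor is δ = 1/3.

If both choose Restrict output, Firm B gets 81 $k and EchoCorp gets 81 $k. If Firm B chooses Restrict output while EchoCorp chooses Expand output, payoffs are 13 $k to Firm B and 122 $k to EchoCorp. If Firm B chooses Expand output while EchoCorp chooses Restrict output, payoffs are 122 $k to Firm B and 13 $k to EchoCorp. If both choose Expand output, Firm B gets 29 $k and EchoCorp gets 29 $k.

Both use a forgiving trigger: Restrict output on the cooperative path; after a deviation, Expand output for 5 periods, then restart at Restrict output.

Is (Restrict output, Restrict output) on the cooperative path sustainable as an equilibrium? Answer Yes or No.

No

A one-shot deviation gives 122 now, then 29 for 5 periods, then back to 81.
Gain from deviating: (122−81) today; loss: (81−29) in each of the next 5 periods.
No-deviation condition: (81−29)(δ+…+δ^5) ≥ 122−81, i.e. δ+…+δ^5 ≥ 41/52.
At δ = 1/3: δ+…+δ^5 = 0.4979 < 0.7885.
So cooperation is not sustainable.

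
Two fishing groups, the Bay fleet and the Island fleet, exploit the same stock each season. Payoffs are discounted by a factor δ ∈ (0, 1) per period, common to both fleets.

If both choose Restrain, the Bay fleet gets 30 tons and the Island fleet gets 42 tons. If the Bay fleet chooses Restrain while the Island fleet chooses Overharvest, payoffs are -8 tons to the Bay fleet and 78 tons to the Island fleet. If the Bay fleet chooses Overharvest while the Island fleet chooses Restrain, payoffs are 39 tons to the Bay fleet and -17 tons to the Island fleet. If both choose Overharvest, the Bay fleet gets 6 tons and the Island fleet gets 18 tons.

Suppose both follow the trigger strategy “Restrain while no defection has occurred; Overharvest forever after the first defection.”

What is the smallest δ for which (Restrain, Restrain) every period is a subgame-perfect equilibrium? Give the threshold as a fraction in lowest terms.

the Bay fleet: cooperation gives 30 each period; deviation gives 39 once then 6 forever.
  30/(1−δ) ≥ 39 + 6δ/(1−δ) ⇒ δ ≥ 9/33 = 3/11.
the Island fleet: cooperation gives 42 each period; deviation gives 78 once then 18 forever.
  δ ≥ 36/60 = 3/5.
Both must hold, so the binding constraint is the Island fleet's: δ ≥ 3/5.

3/5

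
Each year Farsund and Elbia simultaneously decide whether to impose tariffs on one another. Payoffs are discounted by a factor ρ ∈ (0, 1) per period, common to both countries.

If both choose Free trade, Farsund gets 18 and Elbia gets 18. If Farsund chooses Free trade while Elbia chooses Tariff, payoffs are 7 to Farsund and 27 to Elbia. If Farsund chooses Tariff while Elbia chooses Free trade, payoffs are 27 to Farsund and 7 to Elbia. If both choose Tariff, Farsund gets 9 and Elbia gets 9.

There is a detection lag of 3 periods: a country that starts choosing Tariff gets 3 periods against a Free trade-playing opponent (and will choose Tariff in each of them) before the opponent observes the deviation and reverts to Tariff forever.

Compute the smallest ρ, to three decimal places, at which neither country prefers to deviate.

0.794

The best deviation is to choose Tariff for all 3 undetected periods, earning 27 each, then 9 forever once detected.
Deviation value: 27(1−ρ^3)/(1−ρ) + 9ρ^3/(1−ρ); cooperation value: 18/(1−ρ).
IC: 18 ≥ 27(1−ρ^3) + 9ρ^3 = 27 − 18ρ^3.
So ρ^3 ≥ 9/18 = 1/2, giving ρ ≥ (1/2)^(1/3) ≈ 0.794.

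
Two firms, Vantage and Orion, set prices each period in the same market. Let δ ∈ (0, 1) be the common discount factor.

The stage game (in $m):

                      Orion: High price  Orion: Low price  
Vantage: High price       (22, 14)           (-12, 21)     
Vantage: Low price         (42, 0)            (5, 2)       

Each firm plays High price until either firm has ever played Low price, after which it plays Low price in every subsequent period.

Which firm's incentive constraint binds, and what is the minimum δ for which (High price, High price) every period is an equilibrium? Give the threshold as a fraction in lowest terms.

For Vantage: deviation gain 42−22 = 20, per-period punishment loss 22−5 = 17. IC gives δ ≥ 20/37.
For Orion: gain 7, loss 12 per period, so δ ≥ 7/19.
The tighter constraint is Vantage's, so cooperation needs δ ≥ 20/37.

Vantage; δ ≥ 20/37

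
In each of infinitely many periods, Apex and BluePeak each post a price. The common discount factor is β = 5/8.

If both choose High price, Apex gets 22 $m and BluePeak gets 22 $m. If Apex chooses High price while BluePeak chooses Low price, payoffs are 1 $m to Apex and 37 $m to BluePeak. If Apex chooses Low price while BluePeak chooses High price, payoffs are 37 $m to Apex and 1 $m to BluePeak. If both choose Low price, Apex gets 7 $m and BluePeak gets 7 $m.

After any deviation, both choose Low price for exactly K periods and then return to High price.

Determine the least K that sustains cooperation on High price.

2

IC: β(1−β^K)/(1−β) ≥ (37−22)/(22−7) = 1.
With β = 5/8: need 1 − β^K ≥ 1·(1−5/8)/(5/8), i.e. β^K ≤ 0.4000.
Since (5/8)^1 = 0.6250 and (5/8)^2 = 0.3906, the smallest such K is 2.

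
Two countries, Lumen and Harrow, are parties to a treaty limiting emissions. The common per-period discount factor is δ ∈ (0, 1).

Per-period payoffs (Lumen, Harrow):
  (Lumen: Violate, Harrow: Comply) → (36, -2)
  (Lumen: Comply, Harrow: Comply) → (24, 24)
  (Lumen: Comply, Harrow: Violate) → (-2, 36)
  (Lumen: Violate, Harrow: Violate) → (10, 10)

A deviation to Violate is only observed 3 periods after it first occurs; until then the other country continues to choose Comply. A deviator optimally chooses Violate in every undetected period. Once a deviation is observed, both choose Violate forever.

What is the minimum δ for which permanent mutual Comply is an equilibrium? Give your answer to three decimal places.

The best deviation is to choose Violate for all 3 undetected periods, earning 36 each, then 10 forever once detected.
Deviation value: 36(1−δ^3)/(1−δ) + 10δ^3/(1−δ); cooperation value: 24/(1−δ).
IC: 24 ≥ 36(1−δ^3) + 10δ^3 = 36 − 26δ^3.
So δ^3 ≥ 12/26 = 6/13, giving δ ≥ (6/13)^(1/3) ≈ 0.773.

0.773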